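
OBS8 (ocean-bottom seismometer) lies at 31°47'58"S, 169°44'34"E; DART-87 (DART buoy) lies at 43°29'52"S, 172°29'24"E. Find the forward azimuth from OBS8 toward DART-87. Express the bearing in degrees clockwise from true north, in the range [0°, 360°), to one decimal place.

170.3°

OBS8: φ = -31.79944°, λ = +169.74278°
DART-87: φ = -43.49778°, λ = +172.49000°
Δλ = 2.7472°
y = sin Δλ · cos φ₂ = 0.034768
x = cos φ₁ sin φ₂ − sin φ₁ cos φ₂ cos Δλ = -0.203198
θ = atan2(y, x) = 170.2904° → 170.2904° (mod 360°)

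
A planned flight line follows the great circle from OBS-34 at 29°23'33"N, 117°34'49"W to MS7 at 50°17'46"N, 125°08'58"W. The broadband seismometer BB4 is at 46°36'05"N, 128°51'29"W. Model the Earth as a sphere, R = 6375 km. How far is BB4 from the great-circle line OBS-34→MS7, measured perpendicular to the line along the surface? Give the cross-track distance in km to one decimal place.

395.0 km

OBS-34: φ = +29.39250°, λ = -117.58028°
MS7: φ = +50.29611°, λ = -125.14944°
BB4: φ = +46.60139°, λ = -128.85806°
δ₁₃ = central angle OBS-34→BB4 = 0.337235 rad  (haversine)
θ₁₃ = bearing OBS-34→BB4 = 336.040°,  θ₁₂ = bearing OBS-34→MS7 = 346.827°
dₓₜ = R·arcsin(sin δ₁₃ · sin(θ₁₃ − θ₁₂)) = 6375·arcsin(0.33088·sin(-10.787°)) = -395.026 km
|dₓₜ| = 395.026 km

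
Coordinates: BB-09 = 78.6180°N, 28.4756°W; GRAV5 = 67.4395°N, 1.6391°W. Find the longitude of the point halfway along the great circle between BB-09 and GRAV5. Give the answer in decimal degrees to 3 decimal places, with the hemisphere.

10.683°W

Bx = cos φ₂ cos Δλ = 0.342338,  By = cos φ₂ sin Δλ = 0.173201
φₘ = atan2(sin φ₁ + sin φ₂, √((cos φ₁ + Bx)² + By²)) = 73.42075°
λₘ = λ₁ + atan2(By, cos φ₁ + Bx) = -10.68267°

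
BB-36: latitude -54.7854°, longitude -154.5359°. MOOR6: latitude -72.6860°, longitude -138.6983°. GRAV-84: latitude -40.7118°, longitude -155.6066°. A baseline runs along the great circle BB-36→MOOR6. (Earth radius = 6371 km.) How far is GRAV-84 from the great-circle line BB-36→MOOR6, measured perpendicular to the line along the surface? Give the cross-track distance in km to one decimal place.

297.5 km

δ₁₃ = central angle BB-36→GRAV-84 = 0.245944 rad  (haversine)
θ₁₃ = bearing BB-36→GRAV-84 = 356.665°,  θ₁₂ = bearing BB-36→MOOR6 = 165.611°
dₓₜ = R·arcsin(sin δ₁₃ · sin(θ₁₃ − θ₁₂)) = 6371·arcsin(0.24347·sin(191.053°)) = -297.504 km
|dₓₜ| = 297.504 km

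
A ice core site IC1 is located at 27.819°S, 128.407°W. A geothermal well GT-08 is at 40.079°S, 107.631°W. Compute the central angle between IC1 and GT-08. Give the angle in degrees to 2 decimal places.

Δφ = -12.2600°,  Δλ = 20.7760°
a = sin²(Δφ/2) + cos φ₁ cos φ₂ sin²(Δλ/2) = 0.033405
c = 2·arcsin(√a) = 0.367608 rad = 21.0624°

21.06°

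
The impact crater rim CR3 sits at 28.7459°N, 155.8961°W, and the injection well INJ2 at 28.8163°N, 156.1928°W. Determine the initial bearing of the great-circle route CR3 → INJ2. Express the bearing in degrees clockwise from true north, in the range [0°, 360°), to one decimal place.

Δλ = -0.2967°
y = sin Δλ · cos φ₂ = -0.004537
x = cos φ₁ sin φ₂ − sin φ₁ cos φ₂ cos Δλ = 0.001234
θ = atan2(y, x) = -74.7806° → 285.2194° (mod 360°)

285.2°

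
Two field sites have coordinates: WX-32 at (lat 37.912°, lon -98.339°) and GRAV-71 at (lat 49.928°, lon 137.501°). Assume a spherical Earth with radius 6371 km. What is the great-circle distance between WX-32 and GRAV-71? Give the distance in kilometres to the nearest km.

Δφ = 12.0160°,  Δλ = -124.1600°
a = sin²(Δφ/2) + cos φ₁ cos φ₂ sin²(Δλ/2) = 0.407492
c = 2·arcsin(√a) = 1.384708 rad = 79.3379°
d = R·c = 6371 × 1.384708 = 8822.0 km

8822 km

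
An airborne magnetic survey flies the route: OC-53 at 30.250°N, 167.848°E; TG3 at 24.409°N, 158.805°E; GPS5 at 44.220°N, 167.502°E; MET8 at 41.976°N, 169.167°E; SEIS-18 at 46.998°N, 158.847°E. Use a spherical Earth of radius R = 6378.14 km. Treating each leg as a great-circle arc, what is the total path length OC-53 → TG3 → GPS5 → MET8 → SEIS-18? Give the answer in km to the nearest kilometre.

4722 km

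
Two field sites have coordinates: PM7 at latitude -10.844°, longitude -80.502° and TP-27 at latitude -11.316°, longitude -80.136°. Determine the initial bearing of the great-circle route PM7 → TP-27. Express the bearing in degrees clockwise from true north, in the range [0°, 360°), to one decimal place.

142.8°

Δλ = 0.3660°
y = sin Δλ · cos φ₂ = 0.006264
x = cos φ₁ sin φ₂ − sin φ₁ cos φ₂ cos Δλ = -0.008242
θ = atan2(y, x) = 142.7650° → 142.7650° (mod 360°)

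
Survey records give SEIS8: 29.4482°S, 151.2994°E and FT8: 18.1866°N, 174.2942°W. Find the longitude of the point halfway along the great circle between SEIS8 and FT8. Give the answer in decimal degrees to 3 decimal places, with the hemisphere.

169.275°E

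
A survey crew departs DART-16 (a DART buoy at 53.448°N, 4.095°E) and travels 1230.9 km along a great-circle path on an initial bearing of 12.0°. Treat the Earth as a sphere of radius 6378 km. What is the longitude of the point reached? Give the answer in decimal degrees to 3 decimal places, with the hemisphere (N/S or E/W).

δ = d/R = 1230.9/6378 = 0.192992 rad
φ₂ = arcsin(sin φ₁ cos δ + cos φ₁ sin δ cos θ)
   = arcsin(0.80332·0.98143 + 0.59555·0.19180·0.97815) = 64.17533°
λ₂ = λ₁ + atan2(sin θ sin δ cos φ₁, cos δ − sin φ₁ sin φ₂) = 9.34721°

9.347°E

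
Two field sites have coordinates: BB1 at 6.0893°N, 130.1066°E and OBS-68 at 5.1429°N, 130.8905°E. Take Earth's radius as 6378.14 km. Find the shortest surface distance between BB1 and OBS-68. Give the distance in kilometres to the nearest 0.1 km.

Δφ = -0.9464°,  Δλ = 0.7839°
a = sin²(Δφ/2) + cos φ₁ cos φ₂ sin²(Δλ/2) = 0.000115
c = 2·arcsin(√a) = 0.021406 rad = 1.2265°
d = R·c = 6378.14 × 0.021406 = 136.5 km

136.5 km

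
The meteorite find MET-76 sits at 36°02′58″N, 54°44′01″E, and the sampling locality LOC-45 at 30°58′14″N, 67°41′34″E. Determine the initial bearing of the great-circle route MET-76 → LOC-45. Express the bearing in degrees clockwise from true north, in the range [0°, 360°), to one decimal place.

111.5°

MET-76: φ = +36.04944°, λ = +54.73361°
LOC-45: φ = +30.97056°, λ = +67.69278°
Δλ = 12.9592°
y = sin Δλ · cos φ₂ = 0.192285
x = cos φ₁ sin φ₂ − sin φ₁ cos φ₂ cos Δλ = -0.075676
θ = atan2(y, x) = 111.4826° → 111.4826° (mod 360°)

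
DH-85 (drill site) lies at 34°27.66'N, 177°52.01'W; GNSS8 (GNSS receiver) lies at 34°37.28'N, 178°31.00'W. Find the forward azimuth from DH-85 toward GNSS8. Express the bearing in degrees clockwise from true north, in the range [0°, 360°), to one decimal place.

286.9°

DH-85: φ = +34.46100°, λ = -177.86683°
GNSS8: φ = +34.62133°, λ = -178.51667°
Δλ = -0.6498°
y = sin Δλ · cos φ₂ = -0.009333
x = cos φ₁ sin φ₂ − sin φ₁ cos φ₂ cos Δλ = 0.002828
θ = atan2(y, x) = -73.1413° → 286.8587° (mod 360°)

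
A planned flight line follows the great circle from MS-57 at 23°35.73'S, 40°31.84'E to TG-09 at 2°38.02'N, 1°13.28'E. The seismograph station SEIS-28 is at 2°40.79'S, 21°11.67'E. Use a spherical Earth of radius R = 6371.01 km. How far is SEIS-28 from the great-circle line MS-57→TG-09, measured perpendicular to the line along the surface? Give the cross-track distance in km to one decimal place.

MS-57: φ = -23.59550°, λ = +40.53067°
TG-09: φ = +2.63367°, λ = +1.22133°
SEIS-28: φ = -2.67983°, λ = +21.19450°
δ₁₃ = central angle MS-57→SEIS-28 = 0.489705 rad  (haversine)
θ₁₃ = bearing MS-57→SEIS-28 = 315.318°,  θ₁₂ = bearing MS-57→TG-09 = 299.049°
dₓₜ = R·arcsin(sin δ₁₃ · sin(θ₁₃ − θ₁₂)) = 6371.01·arcsin(0.47037·sin(16.269°)) = 841.983 km
|dₓₜ| = 841.983 km

842.0 km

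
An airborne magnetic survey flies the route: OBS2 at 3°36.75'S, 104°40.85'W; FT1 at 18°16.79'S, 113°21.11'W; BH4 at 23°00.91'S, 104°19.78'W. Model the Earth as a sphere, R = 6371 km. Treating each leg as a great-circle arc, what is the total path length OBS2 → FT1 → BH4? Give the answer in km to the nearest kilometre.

2960 km

OBS2: φ = -3.61250°, λ = -104.68083°
FT1: φ = -18.27983°, λ = -113.35183°
BH4: φ = -23.01517°, λ = -104.32967°
OBS2→FT1: c = 0.295760 rad, d = 1884.29 km
FT1→BH4: c = 0.168879 rad, d = 1075.92 km
Total = 1884.29 + 1075.92 = 2960.21 km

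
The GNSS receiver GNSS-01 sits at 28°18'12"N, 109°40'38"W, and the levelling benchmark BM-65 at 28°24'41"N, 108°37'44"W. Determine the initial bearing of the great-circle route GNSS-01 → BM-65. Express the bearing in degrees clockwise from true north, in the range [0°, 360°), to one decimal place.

GNSS-01: φ = +28.30333°, λ = -109.67722°
BM-65: φ = +28.41139°, λ = -108.62889°
Δλ = 1.0483°
y = sin Δλ · cos φ₂ = 0.016092
x = cos φ₁ sin φ₂ − sin φ₁ cos φ₂ cos Δλ = 0.001956
θ = atan2(y, x) = 83.0707° → 83.0707° (mod 360°)

83.1°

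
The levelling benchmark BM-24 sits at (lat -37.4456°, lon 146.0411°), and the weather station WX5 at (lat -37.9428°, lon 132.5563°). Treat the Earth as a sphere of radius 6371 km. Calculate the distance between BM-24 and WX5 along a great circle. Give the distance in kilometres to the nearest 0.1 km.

1186.7 km

Δφ = -0.4972°,  Δλ = -13.4848°
a = sin²(Δφ/2) + cos φ₁ cos φ₂ sin²(Δλ/2) = 0.008649
c = 2·arcsin(√a) = 0.186272 rad = 10.6726°
d = R·c = 6371 × 0.186272 = 1186.7 km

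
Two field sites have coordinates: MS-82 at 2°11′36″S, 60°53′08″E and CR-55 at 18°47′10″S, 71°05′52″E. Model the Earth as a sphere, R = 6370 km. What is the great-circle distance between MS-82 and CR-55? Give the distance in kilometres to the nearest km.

2154 km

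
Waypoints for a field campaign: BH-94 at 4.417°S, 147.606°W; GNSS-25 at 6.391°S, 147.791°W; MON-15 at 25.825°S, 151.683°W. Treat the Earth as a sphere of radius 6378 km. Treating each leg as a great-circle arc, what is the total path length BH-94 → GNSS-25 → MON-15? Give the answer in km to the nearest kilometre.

2423 km

BH-94→GNSS-25: c = 0.034602 rad, d = 220.69 km
GNSS-25→MON-15: c = 0.345334 rad, d = 2202.54 km
Total = 220.69 + 2202.54 = 2423.24 km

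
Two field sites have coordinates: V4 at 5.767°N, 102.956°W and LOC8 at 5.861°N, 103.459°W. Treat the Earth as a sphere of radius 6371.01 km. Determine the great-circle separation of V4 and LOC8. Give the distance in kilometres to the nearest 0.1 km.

56.6 km

Δφ = 0.0940°,  Δλ = -0.5030°
a = sin²(Δφ/2) + cos φ₁ cos φ₂ sin²(Δλ/2) = 0.000020
c = 2·arcsin(√a) = 0.008887 rad = 0.5092°
d = R·c = 6371.01 × 0.008887 = 56.6 km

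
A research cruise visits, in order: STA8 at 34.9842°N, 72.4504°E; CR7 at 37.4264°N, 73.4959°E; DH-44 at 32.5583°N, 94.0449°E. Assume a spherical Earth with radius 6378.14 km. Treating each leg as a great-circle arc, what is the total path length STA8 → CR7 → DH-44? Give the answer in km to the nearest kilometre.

2234 km

STA8→CR7: c = 0.045095 rad, d = 287.62 km
CR7→DH-44: c = 0.305141 rad, d = 1946.23 km
Total = 287.62 + 1946.23 = 2233.85 km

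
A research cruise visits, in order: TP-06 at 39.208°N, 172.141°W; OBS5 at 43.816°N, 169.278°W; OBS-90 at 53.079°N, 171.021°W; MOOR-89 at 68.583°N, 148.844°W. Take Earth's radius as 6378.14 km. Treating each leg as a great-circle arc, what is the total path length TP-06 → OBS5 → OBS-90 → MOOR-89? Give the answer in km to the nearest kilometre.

TP-06→OBS5: c = 0.088688 rad, d = 565.66 km
OBS5→OBS-90: c = 0.162911 rad, d = 1039.07 km
OBS-90→MOOR-89: c = 0.325832 rad, d = 2078.20 km
Total = 565.66 + 1039.07 + 2078.20 = 3682.94 km

3683 km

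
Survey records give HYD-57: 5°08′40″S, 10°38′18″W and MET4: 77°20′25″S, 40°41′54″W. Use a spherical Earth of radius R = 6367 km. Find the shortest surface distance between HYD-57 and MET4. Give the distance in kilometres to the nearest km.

HYD-57: φ = -5.14444°, λ = -10.63833°
MET4: φ = -77.34028°, λ = -40.69833°
Δφ = -72.1958°,  Δλ = -30.0600°
a = sin²(Δφ/2) + cos φ₁ cos φ₂ sin²(Δλ/2) = 0.361797
c = 2·arcsin(√a) = 1.290743 rad = 73.9541°
d = R·c = 6367 × 1.290743 = 8218.2 km

8218 km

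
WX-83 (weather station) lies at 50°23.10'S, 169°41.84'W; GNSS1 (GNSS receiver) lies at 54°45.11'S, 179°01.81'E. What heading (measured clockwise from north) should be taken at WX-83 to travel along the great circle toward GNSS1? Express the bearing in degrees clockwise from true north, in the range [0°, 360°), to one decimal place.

WX-83: φ = -50.38500°, λ = -169.69733°
GNSS1: φ = -54.75183°, λ = +179.03017°
Δλ = -11.2725°
y = sin Δλ · cos φ₂ = -0.112813
x = cos φ₁ sin φ₂ − sin φ₁ cos φ₂ cos Δλ = -0.084718
θ = atan2(y, x) = -126.9053° → 233.0947° (mod 360°)

233.1°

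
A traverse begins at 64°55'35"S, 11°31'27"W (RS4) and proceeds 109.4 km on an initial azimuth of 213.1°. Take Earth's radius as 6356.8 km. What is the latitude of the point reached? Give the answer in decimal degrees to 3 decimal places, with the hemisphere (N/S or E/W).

RS4: φ = -64.92639°, λ = -11.52417°
δ = d/R = 109.4/6356.8 = 0.017210 rad
φ₂ = arcsin(sin φ₁ cos δ + cos φ₁ sin δ cos θ)
   = arcsin(-0.90576·0.99985 + 0.42378·0.01721·-0.83772) = -65.74683°
λ₂ = λ₁ + atan2(sin θ sin δ cos φ₁, cos δ − sin φ₁ sin φ₂) = -12.83514°

65.747°S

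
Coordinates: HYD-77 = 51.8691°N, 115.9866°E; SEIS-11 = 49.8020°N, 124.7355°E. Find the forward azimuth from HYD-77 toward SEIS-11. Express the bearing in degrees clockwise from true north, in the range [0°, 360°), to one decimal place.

107.1°

Δλ = 8.7489°
y = sin Δλ · cos φ₂ = 0.098173
x = cos φ₁ sin φ₂ − sin φ₁ cos φ₂ cos Δλ = -0.030163
θ = atan2(y, x) = 107.0790° → 107.0790° (mod 360°)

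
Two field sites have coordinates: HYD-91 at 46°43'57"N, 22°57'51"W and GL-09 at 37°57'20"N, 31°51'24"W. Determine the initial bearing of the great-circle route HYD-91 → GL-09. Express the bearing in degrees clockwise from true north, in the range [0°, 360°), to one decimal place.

219.9°

HYD-91: φ = +46.73250°, λ = -22.96417°
GL-09: φ = +37.95556°, λ = -31.85667°
Δλ = -8.8925°
y = sin Δλ · cos φ₂ = -0.121885
x = cos φ₁ sin φ₂ − sin φ₁ cos φ₂ cos Δλ = -0.145687
θ = atan2(y, x) = -140.0833° → 219.9167° (mod 360°)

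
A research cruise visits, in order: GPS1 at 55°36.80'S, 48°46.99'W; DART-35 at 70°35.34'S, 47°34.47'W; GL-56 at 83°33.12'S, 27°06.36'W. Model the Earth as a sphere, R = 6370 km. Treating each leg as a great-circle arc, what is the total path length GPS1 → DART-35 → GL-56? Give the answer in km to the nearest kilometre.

3173 km

GPS1: φ = -55.61333°, λ = -48.78317°
DART-35: φ = -70.58900°, λ = -47.57450°
GL-56: φ = -83.55200°, λ = -27.10600°
GPS1→DART-35: c = 0.261536 rad, d = 1665.99 km
DART-35→GL-56: c = 0.236522 rad, d = 1506.65 km
Total = 1665.99 + 1506.65 = 3172.63 km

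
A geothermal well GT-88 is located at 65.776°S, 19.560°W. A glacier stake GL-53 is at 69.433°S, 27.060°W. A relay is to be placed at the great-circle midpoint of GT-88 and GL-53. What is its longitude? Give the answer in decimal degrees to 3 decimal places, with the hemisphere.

Bx = cos φ₂ cos Δλ = 0.348297,  By = cos φ₂ sin Δλ = -0.045854
φₘ = atan2(sin φ₁ + sin φ₂, √((cos φ₁ + Bx)² + By²)) = -67.64747°
λₘ = λ₁ + atan2(By, cos φ₁ + Bx) = -23.01907°

23.019°W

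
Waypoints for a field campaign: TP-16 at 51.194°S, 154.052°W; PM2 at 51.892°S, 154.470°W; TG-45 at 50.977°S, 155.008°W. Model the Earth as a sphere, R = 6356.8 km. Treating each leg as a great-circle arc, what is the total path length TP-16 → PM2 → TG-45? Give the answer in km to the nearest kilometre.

TP-16→PM2: c = 0.013000 rad, d = 82.64 km
PM2→TG-45: c = 0.017009 rad, d = 108.12 km
Total = 82.64 + 108.12 = 190.76 km

191 km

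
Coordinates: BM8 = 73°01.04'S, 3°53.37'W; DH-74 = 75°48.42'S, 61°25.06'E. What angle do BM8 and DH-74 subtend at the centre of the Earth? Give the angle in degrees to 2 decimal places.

BM8: φ = -73.01733°, λ = -3.88950°
DH-74: φ = -75.80700°, λ = +61.41767°
Δφ = -2.7897°,  Δλ = 65.3072°
a = sin²(Δφ/2) + cos φ₁ cos φ₂ sin²(Δλ/2) = 0.021441
c = 2·arcsin(√a) = 0.293915 rad = 16.8401°

16.84°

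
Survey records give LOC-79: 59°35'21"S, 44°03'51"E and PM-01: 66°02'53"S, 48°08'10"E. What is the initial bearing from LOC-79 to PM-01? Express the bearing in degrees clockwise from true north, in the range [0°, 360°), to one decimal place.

165.7°

LOC-79: φ = -59.58917°, λ = +44.06417°
PM-01: φ = -66.04806°, λ = +48.13611°
Δλ = 4.0719°
y = sin Δλ · cos φ₂ = 0.028828
x = cos φ₁ sin φ₂ − sin φ₁ cos φ₂ cos Δλ = -0.113374
θ = atan2(y, x) = 165.7338° → 165.7338° (mod 360°)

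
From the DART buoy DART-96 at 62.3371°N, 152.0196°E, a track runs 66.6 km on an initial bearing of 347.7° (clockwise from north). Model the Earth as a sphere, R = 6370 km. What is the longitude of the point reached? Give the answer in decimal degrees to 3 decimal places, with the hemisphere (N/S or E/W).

δ = d/R = 66.6/6370 = 0.010455 rad
φ₂ = arcsin(sin φ₁ cos δ + cos φ₁ sin δ cos θ)
   = arcsin(0.88569·0.99995 + 0.46427·0.01046·0.97705) = 62.92211°
λ₂ = λ₁ + atan2(sin θ sin δ cos φ₁, cos δ − sin φ₁ sin φ₂) = 151.73926°

151.739°E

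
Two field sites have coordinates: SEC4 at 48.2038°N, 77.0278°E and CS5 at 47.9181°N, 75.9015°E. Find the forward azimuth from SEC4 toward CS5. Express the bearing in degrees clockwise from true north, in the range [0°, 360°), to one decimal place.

Δλ = -1.1263°
y = sin Δλ · cos φ₂ = -0.013174
x = cos φ₁ sin φ₂ − sin φ₁ cos φ₂ cos Δλ = -0.004890
θ = atan2(y, x) = -110.3643° → 249.6357° (mod 360°)

249.6°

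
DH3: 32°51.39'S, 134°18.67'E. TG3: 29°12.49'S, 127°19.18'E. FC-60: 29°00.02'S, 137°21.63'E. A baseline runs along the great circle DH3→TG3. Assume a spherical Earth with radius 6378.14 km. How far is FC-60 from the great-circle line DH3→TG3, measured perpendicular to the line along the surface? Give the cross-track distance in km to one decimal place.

DH3: φ = -32.85650°, λ = +134.31117°
TG3: φ = -29.20817°, λ = +127.31967°
FC-60: φ = -29.00033°, λ = +137.36050°
δ₁₃ = central angle DH3→FC-60 = 0.081315 rad  (haversine)
θ₁₃ = bearing DH3→FC-60 = 34.946°,  θ₁₂ = bearing DH3→TG3 = 299.500°
dₓₜ = R·arcsin(sin δ₁₃ · sin(θ₁₃ − θ₁₂)) = 6378.14·arcsin(0.08123·sin(-264.554°)) = 516.293 km
|dₓₜ| = 516.293 km

516.3 km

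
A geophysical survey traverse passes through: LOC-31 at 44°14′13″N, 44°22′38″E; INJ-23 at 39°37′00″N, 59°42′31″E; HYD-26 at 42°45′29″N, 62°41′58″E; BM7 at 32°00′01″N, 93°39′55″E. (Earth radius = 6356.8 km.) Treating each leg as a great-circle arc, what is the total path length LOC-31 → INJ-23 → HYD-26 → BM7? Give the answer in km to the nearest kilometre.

LOC-31: φ = +44.23694°, λ = +44.37722°
INJ-23: φ = +39.61667°, λ = +59.70861°
HYD-26: φ = +42.75806°, λ = +62.69944°
BM7: φ = +32.00028°, λ = +93.66528°
LOC-31→INJ-23: c = 0.214375 rad, d = 1362.74 km
INJ-23→HYD-26: c = 0.067438 rad, d = 428.69 km
HYD-26→BM7: c = 0.465315 rad, d = 2957.91 km
Total = 1362.74 + 428.69 + 2957.91 = 4749.34 km

4749 km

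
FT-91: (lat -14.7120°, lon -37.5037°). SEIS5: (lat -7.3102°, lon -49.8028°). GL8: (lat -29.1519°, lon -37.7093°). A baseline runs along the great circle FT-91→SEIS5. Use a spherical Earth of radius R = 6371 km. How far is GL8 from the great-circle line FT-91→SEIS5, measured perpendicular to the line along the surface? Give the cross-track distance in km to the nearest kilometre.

δ₁₃ = central angle FT-91→GL8 = 0.252046 rad  (haversine)
θ₁₃ = bearing FT-91→GL8 = 180.720°,  θ₁₂ = bearing FT-91→SEIS5 = 300.215°
dₓₜ = R·arcsin(sin δ₁₃ · sin(θ₁₃ − θ₁₂)) = 6371·arcsin(0.24939·sin(-119.495°)) = -1394.013 km
|dₓₜ| = 1394.013 km

1394 km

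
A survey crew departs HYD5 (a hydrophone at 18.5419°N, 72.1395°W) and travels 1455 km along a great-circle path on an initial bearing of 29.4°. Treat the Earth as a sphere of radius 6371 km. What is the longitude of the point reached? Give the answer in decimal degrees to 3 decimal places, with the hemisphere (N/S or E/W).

δ = d/R = 1455/6371 = 0.228379 rad
φ₂ = arcsin(sin φ₁ cos δ + cos φ₁ sin δ cos θ)
   = arcsin(0.31800·0.97403 + 0.94809·0.22640·0.87121) = 29.78483°
λ₂ = λ₁ + atan2(sin θ sin δ cos φ₁, cos δ − sin φ₁ sin φ₂) = -64.78220°

64.782°W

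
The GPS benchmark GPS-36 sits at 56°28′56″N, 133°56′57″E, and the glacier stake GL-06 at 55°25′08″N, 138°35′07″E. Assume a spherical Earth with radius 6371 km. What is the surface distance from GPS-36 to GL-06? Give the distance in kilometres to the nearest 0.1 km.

311.8 km

GPS-36: φ = +56.48222°, λ = +133.94917°
GL-06: φ = +55.41889°, λ = +138.58528°
Δφ = -1.0633°,  Δλ = 4.6361°
a = sin²(Δφ/2) + cos φ₁ cos φ₂ sin²(Δλ/2) = 0.000599
c = 2·arcsin(√a) = 0.048947 rad = 2.8044°
d = R·c = 6371 × 0.048947 = 311.8 km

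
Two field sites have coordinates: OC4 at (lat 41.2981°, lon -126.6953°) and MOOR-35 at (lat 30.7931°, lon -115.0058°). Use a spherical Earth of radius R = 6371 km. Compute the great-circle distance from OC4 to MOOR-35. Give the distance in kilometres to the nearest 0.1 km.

Δφ = -10.5050°,  Δλ = 11.6895°
a = sin²(Δφ/2) + cos φ₁ cos φ₂ sin²(Δλ/2) = 0.015073
c = 2·arcsin(√a) = 0.246165 rad = 14.1042°
d = R·c = 6371 × 0.246165 = 1568.3 km

1568.3 km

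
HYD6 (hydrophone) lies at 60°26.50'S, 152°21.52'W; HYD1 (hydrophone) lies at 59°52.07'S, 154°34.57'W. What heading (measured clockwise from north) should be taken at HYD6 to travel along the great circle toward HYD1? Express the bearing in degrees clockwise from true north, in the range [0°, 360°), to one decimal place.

HYD6: φ = -60.44167°, λ = -152.35867°
HYD1: φ = -59.86783°, λ = -154.57617°
Δλ = -2.2175°
y = sin Δλ · cos φ₂ = -0.019424
x = cos φ₁ sin φ₂ − sin φ₁ cos φ₂ cos Δλ = 0.009688
θ = atan2(y, x) = -63.4910° → 296.5090° (mod 360°)

296.5°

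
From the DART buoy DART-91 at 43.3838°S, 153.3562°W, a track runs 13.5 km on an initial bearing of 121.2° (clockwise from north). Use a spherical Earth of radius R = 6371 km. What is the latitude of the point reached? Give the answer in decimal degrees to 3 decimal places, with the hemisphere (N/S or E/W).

δ = d/R = 13.5/6371 = 0.002119 rad
φ₂ = arcsin(sin φ₁ cos δ + cos φ₁ sin δ cos θ)
   = arcsin(-0.68688·1.00000 + 0.72677·0.00212·-0.51803) = -43.44660°
λ₂ = λ₁ + atan2(sin θ sin δ cos φ₁, cos δ − sin φ₁ sin φ₂) = -153.21316°

43.447°S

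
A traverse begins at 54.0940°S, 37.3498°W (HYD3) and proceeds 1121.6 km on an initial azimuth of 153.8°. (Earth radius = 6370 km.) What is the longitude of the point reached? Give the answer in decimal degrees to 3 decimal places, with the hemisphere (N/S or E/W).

δ = d/R = 1121.6/6370 = 0.176075 rad
φ₂ = arcsin(sin φ₁ cos δ + cos φ₁ sin δ cos θ)
   = arcsin(-0.80998·0.98454 + 0.58646·0.17517·-0.89726) = -62.82684°
λ₂ = λ₁ + atan2(sin θ sin δ cos φ₁, cos δ − sin φ₁ sin φ₂) = -27.59999°

27.600°W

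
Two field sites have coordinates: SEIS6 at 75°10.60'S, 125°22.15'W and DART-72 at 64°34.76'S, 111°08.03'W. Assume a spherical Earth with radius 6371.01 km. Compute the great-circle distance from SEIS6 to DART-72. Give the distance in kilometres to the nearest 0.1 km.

1290.0 km

SEIS6: φ = -75.17667°, λ = -125.36917°
DART-72: φ = -64.57933°, λ = -111.13383°
Δφ = 10.5973°,  Δλ = 14.2353°
a = sin²(Δφ/2) + cos φ₁ cos φ₂ sin²(Δλ/2) = 0.010214
c = 2·arcsin(√a) = 0.202476 rad = 11.6010°
d = R·c = 6371.01 × 0.202476 = 1290.0 km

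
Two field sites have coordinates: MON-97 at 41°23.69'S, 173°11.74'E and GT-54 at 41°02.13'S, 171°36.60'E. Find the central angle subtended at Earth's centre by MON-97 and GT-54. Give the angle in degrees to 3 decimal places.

MON-97: φ = -41.39483°, λ = +173.19567°
GT-54: φ = -41.03550°, λ = +171.61000°
Δφ = 0.3593°,  Δλ = -1.5857°
a = sin²(Δφ/2) + cos φ₁ cos φ₂ sin²(Δλ/2) = 0.000118
c = 2·arcsin(√a) = 0.021742 rad = 1.2457°

1.246°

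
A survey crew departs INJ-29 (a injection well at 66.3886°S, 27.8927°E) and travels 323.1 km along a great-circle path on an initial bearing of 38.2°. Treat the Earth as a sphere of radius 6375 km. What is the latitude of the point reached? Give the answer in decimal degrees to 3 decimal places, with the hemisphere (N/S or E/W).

64.048°S

δ = d/R = 323.1/6375 = 0.050682 rad
φ₂ = arcsin(sin φ₁ cos δ + cos φ₁ sin δ cos θ)
   = arcsin(-0.91628·0.99872 + 0.40053·0.05066·0.78586) = -64.04794°
λ₂ = λ₁ + atan2(sin θ sin δ cos φ₁, cos δ − sin φ₁ sin φ₂) = 31.99799°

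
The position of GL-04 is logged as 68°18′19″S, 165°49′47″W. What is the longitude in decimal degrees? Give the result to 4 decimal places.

165° + 49′/60 + 47″/3600 = 165 + 0.81667 + 0.01306 = 165.8297°

165.8297°W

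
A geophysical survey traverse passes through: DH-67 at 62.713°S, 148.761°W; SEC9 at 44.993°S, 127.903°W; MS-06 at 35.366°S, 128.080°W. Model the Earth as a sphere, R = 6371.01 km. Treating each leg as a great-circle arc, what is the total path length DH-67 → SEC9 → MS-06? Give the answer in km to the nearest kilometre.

3446 km

DH-67→SEC9: c = 0.372808 rad, d = 2375.16 km
SEC9→MS-06: c = 0.168039 rad, d = 1070.58 km
Total = 2375.16 + 1070.58 = 3445.74 km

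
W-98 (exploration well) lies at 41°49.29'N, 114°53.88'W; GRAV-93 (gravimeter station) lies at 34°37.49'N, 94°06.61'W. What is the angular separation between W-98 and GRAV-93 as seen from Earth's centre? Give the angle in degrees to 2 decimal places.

W-98: φ = +41.82150°, λ = -114.89800°
GRAV-93: φ = +34.62483°, λ = -94.11017°
Δφ = -7.1967°,  Δλ = 20.7878°
a = sin²(Δφ/2) + cos φ₁ cos φ₂ sin²(Δλ/2) = 0.023900
c = 2·arcsin(√a) = 0.310435 rad = 17.7866°

17.79°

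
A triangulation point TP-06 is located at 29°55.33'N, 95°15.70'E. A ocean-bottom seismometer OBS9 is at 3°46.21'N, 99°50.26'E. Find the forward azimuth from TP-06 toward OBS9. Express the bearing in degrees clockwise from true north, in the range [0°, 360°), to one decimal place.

TP-06: φ = +29.92217°, λ = +95.26167°
OBS9: φ = +3.77017°, λ = +99.83767°
Δλ = 4.5760°
y = sin Δλ · cos φ₂ = 0.079609
x = cos φ₁ sin φ₂ − sin φ₁ cos φ₂ cos Δλ = -0.439167
θ = atan2(y, x) = 169.7255° → 169.7255° (mod 360°)

169.7°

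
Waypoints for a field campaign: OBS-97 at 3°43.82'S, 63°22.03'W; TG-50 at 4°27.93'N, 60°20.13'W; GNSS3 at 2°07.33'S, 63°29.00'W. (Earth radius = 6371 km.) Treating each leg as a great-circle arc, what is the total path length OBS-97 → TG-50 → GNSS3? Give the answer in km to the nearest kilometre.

1783 km

OBS-97: φ = -3.73033°, λ = -63.36717°
TG-50: φ = +4.46550°, λ = -60.33550°
GNSS3: φ = -2.12217°, λ = -63.48333°
OBS-97→TG-50: c = 0.152501 rad, d = 971.58 km
TG-50→GNSS3: c = 0.127410 rad, d = 811.73 km
Total = 971.58 + 811.73 = 1783.31 km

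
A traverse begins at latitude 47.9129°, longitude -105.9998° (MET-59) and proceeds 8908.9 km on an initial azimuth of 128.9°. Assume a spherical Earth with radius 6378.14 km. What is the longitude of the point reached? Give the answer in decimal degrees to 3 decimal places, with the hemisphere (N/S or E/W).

52.878°W

δ = d/R = 8908.9/6378.14 = 1.396787 rad
φ₂ = arcsin(sin φ₁ cos δ + cos φ₁ sin δ cos θ)
   = arcsin(0.74213·0.17313 + 0.67026·0.98490·-0.62796) = -16.62195°
λ₂ = λ₁ + atan2(sin θ sin δ cos φ₁, cos δ − sin φ₁ sin φ₂) = -52.87767°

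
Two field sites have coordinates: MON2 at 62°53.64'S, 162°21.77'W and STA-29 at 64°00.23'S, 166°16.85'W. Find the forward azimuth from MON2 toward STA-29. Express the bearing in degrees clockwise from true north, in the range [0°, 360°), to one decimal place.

235.9°

MON2: φ = -62.89400°, λ = -162.36283°
STA-29: φ = -64.00383°, λ = -166.28083°
Δλ = -3.9180°
y = sin Δλ · cos φ₂ = -0.029949
x = cos φ₁ sin φ₂ − sin φ₁ cos φ₂ cos Δλ = -0.020281
θ = atan2(y, x) = -124.1049° → 235.8951° (mod 360°)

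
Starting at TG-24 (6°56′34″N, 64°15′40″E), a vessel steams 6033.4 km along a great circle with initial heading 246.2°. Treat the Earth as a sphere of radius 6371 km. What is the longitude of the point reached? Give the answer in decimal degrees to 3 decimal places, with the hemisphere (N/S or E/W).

14.092°E

TG-24: φ = +6.94278°, λ = +64.26111°
δ = d/R = 6033.4/6371 = 0.947010 rad
φ₂ = arcsin(sin φ₁ cos δ + cos φ₁ sin δ cos θ)
   = arcsin(0.12088·0.58411 + 0.99267·0.81167·-0.40355) = -14.74624°
λ₂ = λ₁ + atan2(sin θ sin δ cos φ₁, cos δ − sin φ₁ sin φ₂) = 14.09170°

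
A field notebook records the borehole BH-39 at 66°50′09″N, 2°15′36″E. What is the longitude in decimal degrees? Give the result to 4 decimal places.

2.2600°E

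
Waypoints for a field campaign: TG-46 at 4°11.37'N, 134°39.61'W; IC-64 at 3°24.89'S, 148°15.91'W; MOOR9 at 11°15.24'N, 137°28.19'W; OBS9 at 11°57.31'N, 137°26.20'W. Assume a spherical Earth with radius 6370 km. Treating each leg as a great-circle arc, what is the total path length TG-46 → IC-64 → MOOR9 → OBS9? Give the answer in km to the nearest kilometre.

TG-46: φ = +4.18950°, λ = -134.66017°
IC-64: φ = -3.41483°, λ = -148.26517°
MOOR9: φ = +11.25400°, λ = -137.46983°
OBS9: φ = +11.95517°, λ = -137.43667°
TG-46→IC-64: c = 0.271869 rad, d = 1731.81 km
IC-64→MOOR9: c = 0.317306 rad, d = 2021.24 km
MOOR9→OBS9: c = 0.012251 rad, d = 78.04 km
Total = 1731.81 + 2021.24 + 78.04 = 3831.09 km

3831 km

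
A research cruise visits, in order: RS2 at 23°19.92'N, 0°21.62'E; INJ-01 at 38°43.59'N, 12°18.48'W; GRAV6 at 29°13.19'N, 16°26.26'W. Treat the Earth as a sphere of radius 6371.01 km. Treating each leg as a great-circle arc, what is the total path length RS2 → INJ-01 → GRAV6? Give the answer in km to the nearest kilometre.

3213 km

RS2: φ = +23.33200°, λ = +0.36033°
INJ-01: φ = +38.72650°, λ = -12.30800°
GRAV6: φ = +29.21983°, λ = -16.43767°
RS2→INJ-01: c = 0.328020 rad, d = 2089.82 km
INJ-01→GRAV6: c = 0.176304 rad, d = 1123.24 km
Total = 2089.82 + 1123.24 = 3213.06 km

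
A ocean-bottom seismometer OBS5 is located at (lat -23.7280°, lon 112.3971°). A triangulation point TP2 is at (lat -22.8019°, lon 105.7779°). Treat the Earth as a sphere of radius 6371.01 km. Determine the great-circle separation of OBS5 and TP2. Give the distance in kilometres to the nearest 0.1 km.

683.9 km

Δφ = 0.9261°,  Δλ = -6.6192°
a = sin²(Δφ/2) + cos φ₁ cos φ₂ sin²(Δλ/2) = 0.002878
c = 2·arcsin(√a) = 0.107346 rad = 6.1505°
d = R·c = 6371.01 × 0.107346 = 683.9 km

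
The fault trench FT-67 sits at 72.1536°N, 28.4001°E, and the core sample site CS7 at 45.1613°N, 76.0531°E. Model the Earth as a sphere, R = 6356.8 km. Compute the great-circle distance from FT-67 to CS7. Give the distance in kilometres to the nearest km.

3868 km

Δφ = -26.9923°,  Δλ = 47.6530°
a = sin²(Δφ/2) + cos φ₁ cos φ₂ sin²(Δλ/2) = 0.089731
c = 2·arcsin(√a) = 0.608443 rad = 34.8612°
d = R·c = 6356.8 × 0.608443 = 3867.8 km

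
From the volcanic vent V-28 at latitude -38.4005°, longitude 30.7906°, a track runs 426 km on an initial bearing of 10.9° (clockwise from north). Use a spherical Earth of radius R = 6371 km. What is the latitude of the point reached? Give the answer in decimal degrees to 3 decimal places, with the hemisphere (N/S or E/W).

34.635°S

δ = d/R = 426/6371 = 0.066865 rad
φ₂ = arcsin(sin φ₁ cos δ + cos φ₁ sin δ cos θ)
   = arcsin(-0.62115·0.99777 + 0.78369·0.06682·0.98196) = -34.63515°
λ₂ = λ₁ + atan2(sin θ sin δ cos φ₁, cos δ − sin φ₁ sin φ₂) = 31.67046°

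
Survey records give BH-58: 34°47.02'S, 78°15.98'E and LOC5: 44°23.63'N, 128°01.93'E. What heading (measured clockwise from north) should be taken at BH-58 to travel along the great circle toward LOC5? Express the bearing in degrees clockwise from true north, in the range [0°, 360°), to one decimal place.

BH-58: φ = -34.78367°, λ = +78.26633°
LOC5: φ = +44.39383°, λ = +128.03217°
Δλ = 49.7658°
y = sin Δλ · cos φ₂ = 0.545494
x = cos φ₁ sin φ₂ − sin φ₁ cos φ₂ cos Δλ = 0.837875
θ = atan2(y, x) = 33.0659° → 33.0659° (mod 360°)

33.1°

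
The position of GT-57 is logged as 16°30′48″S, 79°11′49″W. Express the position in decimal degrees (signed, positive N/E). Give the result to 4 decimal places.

lat: 16.5133° S → -16.5133°
lon: 79.1969° W → -79.1969°

-16.5133°, -79.1969°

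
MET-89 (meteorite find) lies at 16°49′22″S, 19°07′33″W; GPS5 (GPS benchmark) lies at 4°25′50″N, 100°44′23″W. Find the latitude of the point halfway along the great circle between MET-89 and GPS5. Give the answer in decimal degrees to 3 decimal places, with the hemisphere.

8.161°S

MET-89: φ = -16.82278°, λ = -19.12583°
GPS5: φ = +4.43056°, λ = -100.73972°
Bx = cos φ₂ cos Δλ = 0.145407,  By = cos φ₂ sin Δλ = -0.986351
φₘ = atan2(sin φ₁ + sin φ₂, √((cos φ₁ + Bx)² + By²)) = -8.16114°
λₘ = λ₁ + atan2(By, cos φ₁ + Bx) = -60.94034°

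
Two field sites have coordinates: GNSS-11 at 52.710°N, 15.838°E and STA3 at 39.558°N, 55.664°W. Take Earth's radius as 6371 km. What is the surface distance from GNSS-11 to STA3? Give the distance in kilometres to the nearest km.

5459 km

Δφ = -13.1520°,  Δλ = -71.5020°
a = sin²(Δφ/2) + cos φ₁ cos φ₂ sin²(Δλ/2) = 0.172566
c = 2·arcsin(√a) = 0.856787 rad = 49.0903°
d = R·c = 6371 × 0.856787 = 5458.6 km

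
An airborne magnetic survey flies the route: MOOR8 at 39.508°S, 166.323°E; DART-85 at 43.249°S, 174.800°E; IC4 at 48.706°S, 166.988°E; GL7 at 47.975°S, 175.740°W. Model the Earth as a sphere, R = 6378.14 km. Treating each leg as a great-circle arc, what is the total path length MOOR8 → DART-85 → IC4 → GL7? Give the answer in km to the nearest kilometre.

2955 km

MOOR8→DART-85: c = 0.128699 rad, d = 820.86 km
DART-85→IC4: c = 0.134214 rad, d = 856.03 km
IC4→GL7: c = 0.200352 rad, d = 1277.87 km
Total = 820.86 + 856.03 + 1277.87 = 2954.77 km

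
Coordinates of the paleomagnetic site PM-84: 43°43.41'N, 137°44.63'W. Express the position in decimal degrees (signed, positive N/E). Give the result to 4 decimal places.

lat: 43.7235° N → +43.7235°
lon: 137.7438° W → -137.7438°

+43.7235°, -137.7438°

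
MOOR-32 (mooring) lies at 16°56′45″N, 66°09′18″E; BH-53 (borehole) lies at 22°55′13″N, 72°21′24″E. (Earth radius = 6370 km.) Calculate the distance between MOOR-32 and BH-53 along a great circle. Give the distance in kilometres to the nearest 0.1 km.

MOOR-32: φ = +16.94583°, λ = +66.15500°
BH-53: φ = +22.92028°, λ = +72.35667°
Δφ = 5.9744°,  Δλ = 6.2017°
a = sin²(Δφ/2) + cos φ₁ cos φ₂ sin²(Δλ/2) = 0.005294
c = 2·arcsin(√a) = 0.145646 rad = 8.3449°
d = R·c = 6370 × 0.145646 = 927.8 km

927.8 km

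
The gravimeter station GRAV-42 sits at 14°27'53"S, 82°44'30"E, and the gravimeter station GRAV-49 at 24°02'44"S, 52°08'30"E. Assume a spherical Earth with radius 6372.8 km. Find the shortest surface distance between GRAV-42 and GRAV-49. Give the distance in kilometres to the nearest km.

GRAV-42: φ = -14.46472°, λ = +82.74167°
GRAV-49: φ = -24.04556°, λ = +52.14167°
Δφ = -9.5808°,  Δλ = -30.6000°
a = sin²(Δφ/2) + cos φ₁ cos φ₂ sin²(Δλ/2) = 0.068545
c = 2·arcsin(√a) = 0.529797 rad = 30.3551°
d = R·c = 6372.8 × 0.529797 = 3376.3 km

3376 km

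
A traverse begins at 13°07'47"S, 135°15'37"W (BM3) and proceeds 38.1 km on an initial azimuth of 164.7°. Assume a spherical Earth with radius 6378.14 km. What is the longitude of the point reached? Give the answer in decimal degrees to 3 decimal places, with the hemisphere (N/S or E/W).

BM3: φ = -13.12972°, λ = -135.26028°
δ = d/R = 38.1/6378.14 = 0.005974 rad
φ₂ = arcsin(sin φ₁ cos δ + cos φ₁ sin δ cos θ)
   = arcsin(-0.22716·0.99998 + 0.97386·0.00597·-0.96456) = -13.45983°
λ₂ = λ₁ + atan2(sin θ sin δ cos φ₁, cos δ − sin φ₁ sin φ₂) = -135.16741°

135.167°W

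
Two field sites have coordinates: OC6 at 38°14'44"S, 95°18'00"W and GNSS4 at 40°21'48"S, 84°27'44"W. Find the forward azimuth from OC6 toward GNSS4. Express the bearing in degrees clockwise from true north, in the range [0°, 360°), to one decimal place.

OC6: φ = -38.24556°, λ = -95.30000°
GNSS4: φ = -40.36333°, λ = -84.46222°
Δλ = 10.8378°
y = sin Δλ · cos φ₂ = 0.143269
x = cos φ₁ sin φ₂ − sin φ₁ cos φ₂ cos Δλ = -0.045367
θ = atan2(y, x) = 107.5706° → 107.5706° (mod 360°)

107.6°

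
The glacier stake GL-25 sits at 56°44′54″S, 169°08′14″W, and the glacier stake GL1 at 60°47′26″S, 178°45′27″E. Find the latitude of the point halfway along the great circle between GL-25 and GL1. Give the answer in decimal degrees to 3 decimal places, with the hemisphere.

GL-25: φ = -56.74833°, λ = -169.13722°
GL1: φ = -60.79056°, λ = +178.75750°
Bx = cos φ₂ cos Δλ = 0.477152,  By = cos φ₂ sin Δλ = -0.102339
φₘ = atan2(sin φ₁ + sin φ₂, √((cos φ₁ + Bx)² + By²)) = -58.91078°
λₘ = λ₁ + atan2(By, cos φ₁ + Bx) = -174.83629°

58.911°S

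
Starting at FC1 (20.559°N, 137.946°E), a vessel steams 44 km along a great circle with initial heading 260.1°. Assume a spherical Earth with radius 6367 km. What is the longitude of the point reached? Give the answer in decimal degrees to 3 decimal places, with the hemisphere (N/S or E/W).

137.530°E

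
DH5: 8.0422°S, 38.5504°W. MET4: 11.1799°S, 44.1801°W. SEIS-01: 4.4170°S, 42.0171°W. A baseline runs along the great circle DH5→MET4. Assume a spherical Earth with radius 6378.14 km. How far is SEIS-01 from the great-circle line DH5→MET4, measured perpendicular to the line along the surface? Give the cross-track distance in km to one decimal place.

540.6 km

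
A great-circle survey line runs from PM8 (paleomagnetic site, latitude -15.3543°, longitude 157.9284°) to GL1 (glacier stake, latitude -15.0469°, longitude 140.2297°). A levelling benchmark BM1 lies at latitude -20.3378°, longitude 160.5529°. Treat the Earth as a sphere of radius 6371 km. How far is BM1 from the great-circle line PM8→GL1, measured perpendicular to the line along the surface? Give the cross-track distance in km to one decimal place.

562.0 km

δ₁₃ = central angle PM8→BM1 = 0.097287 rad  (haversine)
θ₁₃ = bearing PM8→BM1 = 153.767°,  θ₁₂ = bearing PM8→GL1 = 268.685°
dₓₜ = R·arcsin(sin δ₁₃ · sin(θ₁₃ − θ₁₂)) = 6371·arcsin(0.09713·sin(-114.918°)) = -561.959 km
|dₓₜ| = 561.959 km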